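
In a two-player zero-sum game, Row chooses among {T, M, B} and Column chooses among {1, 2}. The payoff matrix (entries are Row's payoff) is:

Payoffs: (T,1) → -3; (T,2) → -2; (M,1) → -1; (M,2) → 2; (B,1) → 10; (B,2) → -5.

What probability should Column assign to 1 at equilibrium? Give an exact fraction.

7/18

Row minima: T → -3, M → -1, B → -5; maximin = -1.
Column maxima: 1 → 10, 2 → 2; minimax = 2.
-1 ≠ 2, so there is no saddle point; optimal play is mixed.
T is strictly dominated by M, so Row never plays it.
On the remaining 2×2 (M, B vs 1, 2):
Let Row play M with probability p. Expected payoff against 1: (-1)p + 10(1−p) = −11p + 10; against 2: 2p + (-5)(1−p) = 7p − 5.
Setting these equal: −11p + 10 = 7p − 5 ⇒ −18p = -15 ⇒ p = 5/6, and the value is (-11)·(5/6) + 10 = 5/6.
For Column: with q = P(1), equating M's and B's payoffs gives −3q + 2 = 15q − 5 ⇒ q = 7/18.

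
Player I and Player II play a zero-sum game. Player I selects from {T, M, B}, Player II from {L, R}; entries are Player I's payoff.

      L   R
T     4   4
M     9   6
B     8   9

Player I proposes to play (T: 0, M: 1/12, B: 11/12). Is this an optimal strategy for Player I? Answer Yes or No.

Against L this mix gives (1/12)·9 + (11/12)·8 = 97/12.
Against R this mix gives (1/12)·6 + (11/12)·9 = 35/4.
Player II will play L, holding Player I to 97/12. Shifting weight toward the row that does better against L would raise this floor (the equalizing mix achieves 33/4 against both L and R), so the proposed strategy is not optimal.

No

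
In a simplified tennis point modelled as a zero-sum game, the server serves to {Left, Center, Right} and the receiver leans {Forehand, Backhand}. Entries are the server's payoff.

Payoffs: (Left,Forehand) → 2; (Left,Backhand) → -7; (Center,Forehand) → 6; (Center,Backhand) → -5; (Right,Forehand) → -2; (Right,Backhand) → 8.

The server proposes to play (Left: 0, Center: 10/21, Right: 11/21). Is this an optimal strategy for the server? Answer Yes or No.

Against Forehand this mix gives (10/21)·6 + (11/21)·(-2) = 38/21.
Against Backhand this mix gives (10/21)·(-5) + (11/21)·8 = 38/21.
All of the receiver's active replies (Forehand, Backhand) yield 38/21, and no column does worse for the server. The mix makes the receiver indifferent and guarantees 38/21, so it is optimal.

Yes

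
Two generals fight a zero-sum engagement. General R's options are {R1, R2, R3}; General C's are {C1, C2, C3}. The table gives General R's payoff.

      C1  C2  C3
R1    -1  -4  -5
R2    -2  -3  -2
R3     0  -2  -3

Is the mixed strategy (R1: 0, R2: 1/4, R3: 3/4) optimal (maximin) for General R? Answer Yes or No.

Against C1 this mix gives (1/4)·(-2) + (3/4)·0 = -1/2.
Against C2 this mix gives (1/4)·(-3) + (3/4)·(-2) = -9/4.
Against C3 this mix gives (1/4)·(-2) + (3/4)·(-3) = -11/4.
General C will play C3, holding General R to -11/4. Shifting weight toward the row that does better against C3 would raise this floor (the equalizing mix achieves -5/2 against both C3 and C2), so the proposed strategy is not optimal.

No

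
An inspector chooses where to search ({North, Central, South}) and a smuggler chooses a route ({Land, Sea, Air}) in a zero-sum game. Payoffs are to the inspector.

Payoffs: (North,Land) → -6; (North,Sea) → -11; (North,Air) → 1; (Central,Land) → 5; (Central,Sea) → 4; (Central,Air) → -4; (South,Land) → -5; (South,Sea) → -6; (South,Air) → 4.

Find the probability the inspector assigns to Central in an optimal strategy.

Row minima: North → -11, Central → -4, South → -6; maximin = -4.
Column maxima: Land → 5, Sea → 4, Air → 4; minimax = 4.
-4 ≠ 4, so there is no saddle point; optimal play is mixed.
North is strictly dominated by South, so the inspector never plays it.
Land is strictly dominated by Sea (it gives the inspector strictly more in every row), so the smuggler never plays it.
On the remaining 2×2 (Central, South vs Sea, Air):
Let the inspector play Central with probability p. Expected payoff against Sea: 4p + (-6)(1−p) = 10p − 6; against Air: (-4)p + 4(1−p) = −8p + 4.
Setting these equal: 10p − 6 = −8p + 4 ⇒ 18p = 10 ⇒ p = 5/9, and the value is (10)·(5/9) − 6 = -4/9.
For the smuggler: with q = P(Sea), equating Central's and South's payoffs gives 8q − 4 = −10q + 4 ⇒ q = 4/9.

5/9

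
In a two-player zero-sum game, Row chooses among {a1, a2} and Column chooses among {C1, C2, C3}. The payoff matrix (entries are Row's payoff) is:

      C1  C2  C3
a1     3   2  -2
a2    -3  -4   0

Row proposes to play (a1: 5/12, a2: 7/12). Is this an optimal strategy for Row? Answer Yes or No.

No

Against C1 this mix gives (5/12)·3 + (7/12)·(-3) = -1/2.
Against C2 this mix gives (5/12)·2 + (7/12)·(-4) = -3/2.
Against C3 this mix gives (5/12)·(-2) + (7/12)·0 = -5/6.
Column will play C2, holding Row to -3/2. Shifting weight toward the row that does better against C2 would raise this floor (the equalizing mix achieves -1 against both C2 and C3), so the proposed strategy is not optimal.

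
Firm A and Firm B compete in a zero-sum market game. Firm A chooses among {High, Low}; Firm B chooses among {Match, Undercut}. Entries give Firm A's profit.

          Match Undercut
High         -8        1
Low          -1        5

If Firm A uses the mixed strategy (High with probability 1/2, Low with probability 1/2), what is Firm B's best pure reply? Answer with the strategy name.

If Firm B plays Match, Firm A's expected payoff is (1/2)·(-8) + (1/2)·(-1) = -9/2.
If Firm B plays Undercut, Firm A's expected payoff is (1/2)·1 + (1/2)·5 = 3.
Firm B minimizes Firm A's payoff; the smallest is -9/2, so the best response is Match.

Match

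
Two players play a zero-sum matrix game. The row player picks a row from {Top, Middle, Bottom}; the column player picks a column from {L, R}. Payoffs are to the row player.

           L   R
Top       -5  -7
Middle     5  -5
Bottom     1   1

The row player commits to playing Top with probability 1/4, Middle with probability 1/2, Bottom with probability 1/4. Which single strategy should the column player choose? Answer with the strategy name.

R

If the column player plays L, the row player's expected payoff is (1/4)·(-5) + (1/2)·5 + (1/4)·1 = 3/2.
If the column player plays R, the row player's expected payoff is (1/4)·(-7) + (1/2)·(-5) + (1/4)·1 = -4.
The column player minimizes the row player's payoff; the smallest is -4, so the best response is R.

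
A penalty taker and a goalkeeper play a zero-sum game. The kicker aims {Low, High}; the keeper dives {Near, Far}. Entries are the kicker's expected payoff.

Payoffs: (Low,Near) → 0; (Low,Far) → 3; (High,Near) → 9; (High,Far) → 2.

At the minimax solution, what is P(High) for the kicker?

3/10

Row minima: Low → 0, High → 2; maximin = 2.
Column maxima: Near → 9, Far → 3; minimax = 3.
2 ≠ 3, so there is no saddle point; optimal play is mixed.
Let the kicker play Low with probability p. Expected payoff against Near: 0p + 9(1−p) = −9p + 9; against Far: 3p + 2(1−p) = p + 2.
Setting these equal: −9p + 9 = p + 2 ⇒ −10p = -7 ⇒ p = 7/10, and the value is (-9)·(7/10) + 9 = 27/10.
For the keeper: with q = P(Near), equating Low's and High's payoffs gives −3q + 3 = 7q + 2 ⇒ q = 1/10.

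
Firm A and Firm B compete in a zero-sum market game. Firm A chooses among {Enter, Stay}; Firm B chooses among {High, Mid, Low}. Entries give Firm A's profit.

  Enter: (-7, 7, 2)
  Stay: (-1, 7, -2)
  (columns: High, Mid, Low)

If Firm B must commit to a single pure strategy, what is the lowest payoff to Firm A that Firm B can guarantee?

-1

Column maxima: High → -1, Mid → 7, Low → 2.
The smallest of these is -1.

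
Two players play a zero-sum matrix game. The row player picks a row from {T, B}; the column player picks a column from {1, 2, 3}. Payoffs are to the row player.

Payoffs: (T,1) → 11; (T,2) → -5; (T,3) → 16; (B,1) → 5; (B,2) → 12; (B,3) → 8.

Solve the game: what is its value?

Row minima: T → -5, B → 5; maximin = 5.
Column maxima: 1 → 11, 2 → 12, 3 → 16; minimax = 11.
5 ≠ 11, so there is no saddle point; optimal play is mixed.
3 is strictly dominated by 1 (it gives the row player strictly more in every row), so the column player never plays it.
On the remaining 2×2 (T, B vs 1, 2):
Let the row player play T with probability p. Expected payoff against 1: 11p + 5(1−p) = 6p + 5; against 2: (-5)p + 12(1−p) = −17p + 12.
Setting these equal: 6p + 5 = −17p + 12 ⇒ 23p = 7 ⇒ p = 7/23, and the value is (6)·(7/23) + 5 = 157/23.
For the column player: with q = P(1), equating T's and B's payoffs gives 16q − 5 = −7q + 12 ⇒ q = 17/23.

157/23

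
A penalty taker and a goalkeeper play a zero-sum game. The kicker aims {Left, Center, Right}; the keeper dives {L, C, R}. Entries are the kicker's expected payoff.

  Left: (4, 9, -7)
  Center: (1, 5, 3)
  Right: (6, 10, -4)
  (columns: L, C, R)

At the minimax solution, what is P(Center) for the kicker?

Row minima: Left → -7, Center → 1, Right → -4; maximin = 1.
Column maxima: L → 6, C → 10, R → 3; minimax = 3.
1 ≠ 3, so there is no saddle point; optimal play is mixed.
Left is strictly dominated by Right, so the kicker never plays it.
C is strictly dominated by L (it gives the kicker strictly more in every row), so the keeper never plays it.
On the remaining 2×2 (Center, Right vs L, R):
Let the kicker play Center with probability p. Expected payoff against L: 1p + 6(1−p) = −5p + 6; against R: 3p + (-4)(1−p) = 7p − 4.
Setting these equal: −5p + 6 = 7p − 4 ⇒ −12p = -10 ⇒ p = 5/6, and the value is (-5)·(5/6) + 6 = 11/6.
For the keeper: with q = P(L), equating Center's and Right's payoffs gives −2q + 3 = 10q − 4 ⇒ q = 7/12.

5/6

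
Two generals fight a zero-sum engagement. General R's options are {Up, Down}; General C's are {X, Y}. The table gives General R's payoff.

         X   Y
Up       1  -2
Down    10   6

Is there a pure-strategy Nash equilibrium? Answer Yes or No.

Yes

Row minima: Up → -2, Down → 6; maximin = 6.
Column maxima: X → 10, Y → 6; minimax = 6.
maximin = minimax = 6, so a saddle point exists.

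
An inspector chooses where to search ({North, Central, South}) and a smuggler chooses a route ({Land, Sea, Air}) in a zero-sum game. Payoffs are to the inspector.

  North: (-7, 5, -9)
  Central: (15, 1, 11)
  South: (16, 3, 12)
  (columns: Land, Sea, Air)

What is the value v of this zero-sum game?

87/23

Row minima: North → -9, Central → 1, South → 3; maximin = 3.
Column maxima: Land → 16, Sea → 5, Air → 12; minimax = 5.
3 ≠ 5, so there is no saddle point; optimal play is mixed.
Central is strictly dominated by South, so the inspector never plays it.
Land is strictly dominated by Air (it gives the inspector strictly more in every row), so the smuggler never plays it.
On the remaining 2×2 (North, South vs Sea, Air):
Let the inspector play North with probability p. Expected payoff against Sea: 5p + 3(1−p) = 2p + 3; against Air: (-9)p + 12(1−p) = −21p + 12.
Setting these equal: 2p + 3 = −21p + 12 ⇒ 23p = 9 ⇒ p = 9/23, and the value is (2)·(9/23) + 3 = 87/23.
For the smuggler: with q = P(Sea), equating North's and South's payoffs gives 14q − 9 = −9q + 12 ⇒ q = 21/23.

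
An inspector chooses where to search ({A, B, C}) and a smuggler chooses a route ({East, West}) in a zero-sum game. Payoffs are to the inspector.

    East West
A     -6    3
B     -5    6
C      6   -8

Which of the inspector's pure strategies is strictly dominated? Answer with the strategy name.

B gives a strictly higher payoff than A against every column: -5 > -6, 6 > 3.
So A is strictly dominated and the inspector never plays it.

A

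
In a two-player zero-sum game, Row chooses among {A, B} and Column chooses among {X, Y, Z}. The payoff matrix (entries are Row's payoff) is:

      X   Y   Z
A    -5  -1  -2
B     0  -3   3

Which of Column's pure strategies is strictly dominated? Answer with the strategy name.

X holds Row's payoff strictly below Z in every row: -5 < -2, 0 < 3.
So Z is strictly dominated for Column.

Z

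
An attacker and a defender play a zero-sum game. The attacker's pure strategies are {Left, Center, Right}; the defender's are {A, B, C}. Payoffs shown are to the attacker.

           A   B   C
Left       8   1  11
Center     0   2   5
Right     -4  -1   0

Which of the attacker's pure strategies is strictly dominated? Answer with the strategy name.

Right

Left gives a strictly higher payoff than Right against every column: 8 > -4, 1 > -1, 11 > 0.
So Right is strictly dominated and the attacker never plays it.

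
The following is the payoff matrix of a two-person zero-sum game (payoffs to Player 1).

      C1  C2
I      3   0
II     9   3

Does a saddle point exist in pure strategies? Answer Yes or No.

Yes

Row minima: I → 0, II → 3; maximin = 3.
Column maxima: C1 → 9, C2 → 3; minimax = 3.
maximin = minimax = 3, so a saddle point exists.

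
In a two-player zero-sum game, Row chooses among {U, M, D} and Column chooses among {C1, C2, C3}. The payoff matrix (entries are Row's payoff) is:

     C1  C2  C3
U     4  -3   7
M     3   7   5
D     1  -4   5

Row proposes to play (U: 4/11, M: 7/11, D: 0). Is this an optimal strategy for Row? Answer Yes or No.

Yes

Against C1 this mix gives (4/11)·4 + (7/11)·3 = 37/11.
Against C2 this mix gives (4/11)·(-3) + (7/11)·7 = 37/11.
Against C3 this mix gives (4/11)·7 + (7/11)·5 = 63/11.
All of Column's active replies (C1, C2) yield 37/11, and no column does worse for Row. The mix makes Column indifferent and guarantees 37/11, so it is optimal.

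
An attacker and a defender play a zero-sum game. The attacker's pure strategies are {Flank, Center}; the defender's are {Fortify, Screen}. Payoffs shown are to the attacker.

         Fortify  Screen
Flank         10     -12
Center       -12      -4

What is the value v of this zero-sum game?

-92/15

Row minima: Flank → -12, Center → -12; maximin = -12.
Column maxima: Fortify → 10, Screen → -4; minimax = -4.
-12 ≠ -4, so there is no saddle point; optimal play is mixed.
Let the attacker play Flank with probability p. Expected payoff against Fortify: 10p + (-12)(1−p) = 22p − 12; against Screen: (-12)p + (-4)(1−p) = −8p − 4.
Setting these equal: 22p − 12 = −8p − 4 ⇒ 30p = 8 ⇒ p = 4/15, and the value is (22)·(4/15) − 12 = -92/15.
For the defender: with q = P(Fortify), equating Flank's and Center's payoffs gives 22q − 12 = −8q − 4 ⇒ q = 4/15.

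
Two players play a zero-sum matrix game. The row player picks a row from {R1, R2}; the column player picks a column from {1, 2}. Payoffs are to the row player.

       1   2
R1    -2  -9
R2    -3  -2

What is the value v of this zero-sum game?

Row minima: R1 → -9, R2 → -3; maximin = -3.
Column maxima: 1 → -2, 2 → -2; minimax = -2.
-3 ≠ -2, so there is no saddle point; optimal play is mixed.
Let the row player play R1 with probability p. Expected payoff against 1: (-2)p + (-3)(1−p) = p − 3; against 2: (-9)p + (-2)(1−p) = −7p − 2.
Setting these equal: p − 3 = −7p − 2 ⇒ 8p = 1 ⇒ p = 1/8, and the value is (1)·(1/8) − 3 = -23/8.
For the column player: with q = P(1), equating R1's and R2's payoffs gives 7q − 9 = −q − 2 ⇒ q = 7/8.

-23/8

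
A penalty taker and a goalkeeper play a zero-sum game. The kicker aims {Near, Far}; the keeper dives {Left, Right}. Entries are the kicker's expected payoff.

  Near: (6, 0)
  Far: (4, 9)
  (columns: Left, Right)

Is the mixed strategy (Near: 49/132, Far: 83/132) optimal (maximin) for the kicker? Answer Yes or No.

Against Left this mix gives (49/132)·6 + (83/132)·4 = 313/66.
Against Right this mix gives (49/132)·0 + (83/132)·9 = 249/44.
The keeper will play Left, holding the kicker to 313/66. Shifting weight toward the row that does better against Left would raise this floor (the equalizing mix achieves 54/11 against both Left and Right), so the proposed strategy is not optimal.

No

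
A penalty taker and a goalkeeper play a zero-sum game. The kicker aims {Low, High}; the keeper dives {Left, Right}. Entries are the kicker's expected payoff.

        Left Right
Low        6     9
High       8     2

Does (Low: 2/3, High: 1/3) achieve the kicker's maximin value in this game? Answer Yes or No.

Against Left this mix gives (2/3)·6 + (1/3)·8 = 20/3.
Against Right this mix gives (2/3)·9 + (1/3)·2 = 20/3.
All of the keeper's active replies (Left, Right) yield 20/3, and no column does worse for the kicker. The mix makes the keeper indifferent and guarantees 20/3, so it is optimal.

Yes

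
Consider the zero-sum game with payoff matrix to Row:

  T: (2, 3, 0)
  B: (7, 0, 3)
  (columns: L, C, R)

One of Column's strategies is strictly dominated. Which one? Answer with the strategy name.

L

R holds Row's payoff strictly below L in every row: 0 < 2, 3 < 7.
So L is strictly dominated for Column.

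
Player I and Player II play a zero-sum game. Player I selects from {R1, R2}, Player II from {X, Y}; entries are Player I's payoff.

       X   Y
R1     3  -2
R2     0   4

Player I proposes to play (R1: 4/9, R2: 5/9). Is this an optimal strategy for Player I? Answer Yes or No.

Against X this mix gives (4/9)·3 + (5/9)·0 = 4/3.
Against Y this mix gives (4/9)·(-2) + (5/9)·4 = 4/3.
All of Player II's active replies (X, Y) yield 4/3, and no column does worse for Player I. The mix makes Player II indifferent and guarantees 4/3, so it is optimal.

Yes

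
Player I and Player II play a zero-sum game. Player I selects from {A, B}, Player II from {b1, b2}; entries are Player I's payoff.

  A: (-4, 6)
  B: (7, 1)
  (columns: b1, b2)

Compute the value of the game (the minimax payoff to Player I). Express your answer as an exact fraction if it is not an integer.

Row minima: A → -4, B → 1; maximin = 1.
Column maxima: b1 → 7, b2 → 6; minimax = 6.
1 ≠ 6, so there is no saddle point; optimal play is mixed.
Let Player I play A with probability p. Expected payoff against b1: (-4)p + 7(1−p) = −11p + 7; against b2: 6p + 1(1−p) = 5p + 1.
Setting these equal: −11p + 7 = 5p + 1 ⇒ −16p = -6 ⇒ p = 3/8, and the value is (-11)·(3/8) + 7 = 23/8.
For Player II: with q = P(b1), equating A's and B's payoffs gives −10q + 6 = 6q + 1 ⇒ q = 5/16.

23/8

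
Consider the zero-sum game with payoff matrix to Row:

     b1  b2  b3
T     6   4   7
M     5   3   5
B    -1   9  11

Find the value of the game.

Row minima: T → 4, M → 3, B → -1; maximin = 4.
Column maxima: b1 → 6, b2 → 9, b3 → 11; minimax = 6.
4 ≠ 6, so there is no saddle point; optimal play is mixed.
M is strictly dominated by T, so Row never plays it.
With M eliminated, b3 is strictly dominated by b1 (it gives Row strictly more in every remaining row), so Column never plays it.
On the remaining 2×2 (T, B vs b1, b2):
Let Row play T with probability p. Expected payoff against b1: 6p + (-1)(1−p) = 7p − 1; against b2: 4p + 9(1−p) = −5p + 9.
Setting these equal: 7p − 1 = −5p + 9 ⇒ 12p = 10 ⇒ p = 5/6, and the value is (7)·(5/6) − 1 = 29/6.
For Column: with q = P(b1), equating T's and B's payoffs gives 2q + 4 = −10q + 9 ⇒ q = 5/12.

29/6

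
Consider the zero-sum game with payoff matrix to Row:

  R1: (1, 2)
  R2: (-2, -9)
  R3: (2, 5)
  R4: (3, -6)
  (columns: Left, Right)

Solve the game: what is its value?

9/4

Row minima: R1 → 1, R2 → -9, R3 → 2, R4 → -6; maximin = 2.
Column maxima: Left → 3, Right → 5; minimax = 3.
2 ≠ 3, so there is no saddle point; optimal play is mixed.
R1 is strictly dominated by R3, so Row never plays it.
R2 is strictly dominated by R3, so Row never plays it.
On the remaining 2×2 (R3, R4 vs Left, Right):
Let Row play R3 with probability p. Expected payoff against Left: 2p + 3(1−p) = −p + 3; against Right: 5p + (-6)(1−p) = 11p − 6.
Setting these equal: −p + 3 = 11p − 6 ⇒ −12p = -9 ⇒ p = 3/4, and the value is (-1)·(3/4) + 3 = 9/4.
For Column: with q = P(Left), equating R3's and R4's payoffs gives −3q + 5 = 9q − 6 ⇒ q = 11/12.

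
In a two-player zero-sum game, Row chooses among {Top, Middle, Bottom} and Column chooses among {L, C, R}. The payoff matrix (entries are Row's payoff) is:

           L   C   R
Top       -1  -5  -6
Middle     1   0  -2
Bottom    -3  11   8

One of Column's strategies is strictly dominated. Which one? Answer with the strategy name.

R holds Row's payoff strictly below C in every row: -6 < -5, -2 < 0, 8 < 11.
So C is strictly dominated for Column.

C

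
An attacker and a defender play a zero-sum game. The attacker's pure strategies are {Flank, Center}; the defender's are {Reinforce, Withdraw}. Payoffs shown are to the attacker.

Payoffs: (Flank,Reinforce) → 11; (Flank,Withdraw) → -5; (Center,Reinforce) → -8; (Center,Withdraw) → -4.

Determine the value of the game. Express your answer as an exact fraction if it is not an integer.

Row minima: Flank → -5, Center → -8; maximin = -5.
Column maxima: Reinforce → 11, Withdraw → -4; minimax = -4.
-5 ≠ -4, so there is no saddle point; optimal play is mixed.
Let the attacker play Flank with probability p. Expected payoff against Reinforce: 11p + (-8)(1−p) = 19p − 8; against Withdraw: (-5)p + (-4)(1−p) = −p − 4.
Setting these equal: 19p − 8 = −p − 4 ⇒ 20p = 4 ⇒ p = 1/5, and the value is (19)·(1/5) − 8 = -21/5.
For the defender: with q = P(Reinforce), equating Flank's and Center's payoffs gives 16q − 5 = −4q − 4 ⇒ q = 1/20.

-21/5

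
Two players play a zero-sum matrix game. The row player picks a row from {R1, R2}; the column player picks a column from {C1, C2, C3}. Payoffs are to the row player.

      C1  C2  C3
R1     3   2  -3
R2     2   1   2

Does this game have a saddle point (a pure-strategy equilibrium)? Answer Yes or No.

Row minima: R1 → -3, R2 → 1; maximin = 1.
Column maxima: C1 → 3, C2 → 2, C3 → 2; minimax = 2.
1 ≠ 2, so no pure-strategy equilibrium exists.

No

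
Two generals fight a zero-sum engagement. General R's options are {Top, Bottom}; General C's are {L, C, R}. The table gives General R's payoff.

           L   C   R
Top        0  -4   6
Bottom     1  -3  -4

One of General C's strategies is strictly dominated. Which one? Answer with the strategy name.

C holds General R's payoff strictly below L in every row: -4 < 0, -3 < 1.
So L is strictly dominated for General C.

L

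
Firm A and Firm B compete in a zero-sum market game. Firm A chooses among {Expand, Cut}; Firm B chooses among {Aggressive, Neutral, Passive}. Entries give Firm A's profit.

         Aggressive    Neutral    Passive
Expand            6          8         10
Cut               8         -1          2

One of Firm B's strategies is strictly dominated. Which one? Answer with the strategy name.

Neutral holds Firm A's payoff strictly below Passive in every row: 8 < 10, -1 < 2.
So Passive is strictly dominated for Firm B.

Passive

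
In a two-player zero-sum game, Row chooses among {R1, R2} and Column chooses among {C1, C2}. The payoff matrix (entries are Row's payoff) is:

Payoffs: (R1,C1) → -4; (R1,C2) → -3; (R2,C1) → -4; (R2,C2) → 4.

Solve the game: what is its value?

Row minima: R1 → -4, R2 → -4; maximin = -4.
Column maxima: C1 → -4, C2 → 4; minimax = -4.
Since maximin = minimax = -4, there is a saddle point and the value is -4.

-4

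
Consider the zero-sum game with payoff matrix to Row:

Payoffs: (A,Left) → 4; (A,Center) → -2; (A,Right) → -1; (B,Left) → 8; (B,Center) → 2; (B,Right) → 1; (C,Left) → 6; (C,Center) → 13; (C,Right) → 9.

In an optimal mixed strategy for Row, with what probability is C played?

Row minima: A → -2, B → 1, C → 6; maximin = 6.
Column maxima: Left → 8, Center → 13, Right → 9; minimax = 8.
6 ≠ 8, so there is no saddle point; optimal play is mixed.
A is strictly dominated by B, so Row never plays it.
With A eliminated, Center is strictly dominated by Right (it gives Row strictly more in every remaining row), so Column never plays it.
On the remaining 2×2 (B, C vs Left, Right):
Let Row play B with probability p. Expected payoff against Left: 8p + 6(1−p) = 2p + 6; against Right: 1p + 9(1−p) = −8p + 9.
Setting these equal: 2p + 6 = −8p + 9 ⇒ 10p = 3 ⇒ p = 3/10, and the value is (2)·(3/10) + 6 = 33/5.
For Column: with q = P(Left), equating B's and C's payoffs gives 7q + 1 = −3q + 9 ⇒ q = 4/5.

7/10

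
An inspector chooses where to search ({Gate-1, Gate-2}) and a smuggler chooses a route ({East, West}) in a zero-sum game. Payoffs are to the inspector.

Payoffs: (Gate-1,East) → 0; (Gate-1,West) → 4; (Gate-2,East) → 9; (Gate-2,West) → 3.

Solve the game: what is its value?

18/5

Row minima: Gate-1 → 0, Gate-2 → 3; maximin = 3.
Column maxima: East → 9, West → 4; minimax = 4.
3 ≠ 4, so there is no saddle point; optimal play is mixed.
Let the inspector play Gate-1 with probability p. Expected payoff against East: 0p + 9(1−p) = −9p + 9; against West: 4p + 3(1−p) = p + 3.
Setting these equal: −9p + 9 = p + 3 ⇒ −10p = -6 ⇒ p = 3/5, and the value is (-9)·(3/5) + 9 = 18/5.
For the smuggler: with q = P(East), equating Gate-1's and Gate-2's payoffs gives −4q + 4 = 6q + 3 ⇒ q = 1/10.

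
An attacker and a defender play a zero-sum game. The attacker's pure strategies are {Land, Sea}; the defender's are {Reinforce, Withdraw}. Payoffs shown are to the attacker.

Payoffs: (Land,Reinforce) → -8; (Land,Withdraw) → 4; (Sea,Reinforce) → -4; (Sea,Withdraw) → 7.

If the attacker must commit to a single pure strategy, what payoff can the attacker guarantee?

-4

Row minima: Land → -8, Sea → -4.
The best of these is -4.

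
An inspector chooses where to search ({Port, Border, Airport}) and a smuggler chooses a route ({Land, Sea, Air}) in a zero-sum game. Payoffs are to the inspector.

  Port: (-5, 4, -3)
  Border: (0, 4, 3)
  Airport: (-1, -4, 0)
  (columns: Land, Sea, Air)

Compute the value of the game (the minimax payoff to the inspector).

0

Row minima: Port → -5, Border → 0, Airport → -4; maximin = 0.
Column maxima: Land → 0, Sea → 4, Air → 3; minimax = 0.
Since maximin = minimax = 0, there is a saddle point and the value is 0.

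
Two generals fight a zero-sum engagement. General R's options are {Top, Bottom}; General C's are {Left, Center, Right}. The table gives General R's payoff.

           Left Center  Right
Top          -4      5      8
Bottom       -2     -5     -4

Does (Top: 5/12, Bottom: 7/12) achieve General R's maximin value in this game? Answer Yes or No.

No

Against Left this mix gives (5/12)·(-4) + (7/12)·(-2) = -17/6.
Against Center this mix gives (5/12)·5 + (7/12)·(-5) = -5/6.
Against Right this mix gives (5/12)·8 + (7/12)·(-4) = 1.
General C will play Left, holding General R to -17/6. Shifting weight toward the row that does better against Left would raise this floor (the equalizing mix achieves -5/2 against both Left and Center), so the proposed strategy is not optimal.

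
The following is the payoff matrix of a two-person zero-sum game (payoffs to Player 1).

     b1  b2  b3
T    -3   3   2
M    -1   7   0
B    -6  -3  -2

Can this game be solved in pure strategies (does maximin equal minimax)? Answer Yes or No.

Yes

Row minima: T → -3, M → -1, B → -6; maximin = -1.
Column maxima: b1 → -1, b2 → 7, b3 → 2; minimax = -1.
maximin = minimax = -1, so a saddle point exists.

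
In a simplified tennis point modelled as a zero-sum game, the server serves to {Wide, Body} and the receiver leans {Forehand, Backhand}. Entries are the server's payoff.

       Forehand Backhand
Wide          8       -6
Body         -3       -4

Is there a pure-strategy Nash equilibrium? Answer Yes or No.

Yes

Row minima: Wide → -6, Body → -4; maximin = -4.
Column maxima: Forehand → 8, Backhand → -4; minimax = -4.
maximin = minimax = -4, so a saddle point exists.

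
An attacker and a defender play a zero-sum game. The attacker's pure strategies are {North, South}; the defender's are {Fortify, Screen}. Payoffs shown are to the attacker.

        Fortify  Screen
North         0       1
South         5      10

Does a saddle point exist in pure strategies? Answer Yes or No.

Row minima: North → 0, South → 5; maximin = 5.
Column maxima: Fortify → 5, Screen → 10; minimax = 5.
maximin = minimax = 5, so a saddle point exists.

Yes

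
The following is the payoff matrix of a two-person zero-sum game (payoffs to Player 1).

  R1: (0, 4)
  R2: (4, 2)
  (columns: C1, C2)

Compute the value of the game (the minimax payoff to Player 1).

8/3

Row minima: R1 → 0, R2 → 2; maximin = 2.
Column maxima: C1 → 4, C2 → 4; minimax = 4.
2 ≠ 4, so there is no saddle point; optimal play is mixed.
Let Player 1 play R1 with probability p. Expected payoff against C1: 0p + 4(1−p) = −4p + 4; against C2: 4p + 2(1−p) = 2p + 2.
Setting these equal: −4p + 4 = 2p + 2 ⇒ −6p = -2 ⇒ p = 1/3, and the value is (-4)·(1/3) + 4 = 8/3.
For Player 2: with q = P(C1), equating R1's and R2's payoffs gives −4q + 4 = 2q + 2 ⇒ q = 1/3.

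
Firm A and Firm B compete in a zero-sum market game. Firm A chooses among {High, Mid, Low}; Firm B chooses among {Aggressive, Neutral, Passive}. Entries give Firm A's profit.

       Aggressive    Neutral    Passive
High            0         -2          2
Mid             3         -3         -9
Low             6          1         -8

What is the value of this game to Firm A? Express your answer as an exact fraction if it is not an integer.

-14/13

Row minima: High → -2, Mid → -9, Low → -8; maximin = -2.
Column maxima: Aggressive → 6, Neutral → 1, Passive → 2; minimax = 1.
-2 ≠ 1, so there is no saddle point; optimal play is mixed.
Mid is strictly dominated by Low, so Firm A never plays it.
Aggressive is strictly dominated by Neutral (it gives Firm A strictly more in every row), so Firm B never plays it.
On the remaining 2×2 (High, Low vs Neutral, Passive):
Let Firm A play High with probability p. Expected payoff against Neutral: (-2)p + 1(1−p) = −3p + 1; against Passive: 2p + (-8)(1−p) = 10p − 8.
Setting these equal: −3p + 1 = 10p − 8 ⇒ −13p = -9 ⇒ p = 9/13, and the value is (-3)·(9/13) + 1 = -14/13.
For Firm B: with q = P(Neutral), equating High's and Low's payoffs gives −4q + 2 = 9q − 8 ⇒ q = 10/13.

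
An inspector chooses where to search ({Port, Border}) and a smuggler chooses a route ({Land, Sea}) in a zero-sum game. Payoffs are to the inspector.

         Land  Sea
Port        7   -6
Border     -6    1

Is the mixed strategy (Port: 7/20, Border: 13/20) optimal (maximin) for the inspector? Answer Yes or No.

Against Land this mix gives (7/20)·7 + (13/20)·(-6) = -29/20.
Against Sea this mix gives (7/20)·(-6) + (13/20)·1 = -29/20.
All of the smuggler's active replies (Land, Sea) yield -29/20, and no column does worse for the inspector. The mix makes the smuggler indifferent and guarantees -29/20, so it is optimal.

Yes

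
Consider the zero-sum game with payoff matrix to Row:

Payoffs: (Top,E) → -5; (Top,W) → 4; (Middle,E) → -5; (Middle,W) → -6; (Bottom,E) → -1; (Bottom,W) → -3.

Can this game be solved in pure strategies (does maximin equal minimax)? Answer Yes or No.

No

Row minima: Top → -5, Middle → -6, Bottom → -3; maximin = -3.
Column maxima: E → -1, W → 4; minimax = -1.
-3 ≠ -1, so no pure-strategy equilibrium exists.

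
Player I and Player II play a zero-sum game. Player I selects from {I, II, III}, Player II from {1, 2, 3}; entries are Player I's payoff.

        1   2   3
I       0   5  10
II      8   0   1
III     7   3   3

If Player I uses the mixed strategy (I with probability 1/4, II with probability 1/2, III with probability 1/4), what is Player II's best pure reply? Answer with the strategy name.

If Player II plays 1, Player I's expected payoff is (1/4)·0 + (1/2)·8 + (1/4)·7 = 23/4.
If Player II plays 2, Player I's expected payoff is (1/4)·5 + (1/2)·0 + (1/4)·3 = 2.
If Player II plays 3, Player I's expected payoff is (1/4)·10 + (1/2)·1 + (1/4)·3 = 15/4.
Player II minimizes Player I's payoff; the smallest is 2, so the best response is 2.

2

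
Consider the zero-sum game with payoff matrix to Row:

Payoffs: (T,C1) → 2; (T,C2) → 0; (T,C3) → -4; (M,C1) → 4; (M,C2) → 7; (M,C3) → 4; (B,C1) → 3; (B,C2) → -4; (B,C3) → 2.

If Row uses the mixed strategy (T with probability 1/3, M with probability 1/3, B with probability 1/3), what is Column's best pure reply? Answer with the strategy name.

If Column plays C1, Row's expected payoff is (1/3)·2 + (1/3)·4 + (1/3)·3 = 3.
If Column plays C2, Row's expected payoff is (1/3)·0 + (1/3)·7 + (1/3)·(-4) = 1.
If Column plays C3, Row's expected payoff is (1/3)·(-4) + (1/3)·4 + (1/3)·2 = 2/3.
Column minimizes Row's payoff; the smallest is 2/3, so the best response is C3.

C3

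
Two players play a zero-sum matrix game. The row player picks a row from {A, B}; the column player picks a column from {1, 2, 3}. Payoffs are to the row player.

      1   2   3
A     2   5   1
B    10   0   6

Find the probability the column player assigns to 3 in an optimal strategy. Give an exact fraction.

Row minima: A → 1, B → 0; maximin = 1.
Column maxima: 1 → 10, 2 → 5, 3 → 6; minimax = 5.
1 ≠ 5, so there is no saddle point; optimal play is mixed.
1 is strictly dominated by 3 (it gives the row player strictly more in every row), so the column player never plays it.
On the remaining 2×2 (A, B vs 2, 3):
Let the row player play A with probability p. Expected payoff against 2: 5p + 0(1−p) = 5p; against 3: 1p + 6(1−p) = −5p + 6.
Setting these equal: 5p = −5p + 6 ⇒ 10p = 6 ⇒ p = 3/5, and the value is (5)·(3/5) = 3.
For the column player: with q = P(2), equating A's and B's payoffs gives 4q + 1 = −6q + 6 ⇒ q = 1/2.

1/2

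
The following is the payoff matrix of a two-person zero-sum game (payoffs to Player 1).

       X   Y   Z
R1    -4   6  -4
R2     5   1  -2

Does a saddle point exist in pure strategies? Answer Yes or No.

Yes

Row minima: R1 → -4, R2 → -2; maximin = -2.
Column maxima: X → 5, Y → 6, Z → -2; minimax = -2.
maximin = minimax = -2, so a saddle point exists.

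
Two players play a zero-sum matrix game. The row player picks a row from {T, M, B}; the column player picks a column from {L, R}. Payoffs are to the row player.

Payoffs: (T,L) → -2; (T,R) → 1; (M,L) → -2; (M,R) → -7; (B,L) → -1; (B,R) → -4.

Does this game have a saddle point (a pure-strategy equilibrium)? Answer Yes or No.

Row minima: T → -2, M → -7, B → -4; maximin = -2.
Column maxima: L → -1, R → 1; minimax = -1.
-2 ≠ -1, so no pure-strategy equilibrium exists.

No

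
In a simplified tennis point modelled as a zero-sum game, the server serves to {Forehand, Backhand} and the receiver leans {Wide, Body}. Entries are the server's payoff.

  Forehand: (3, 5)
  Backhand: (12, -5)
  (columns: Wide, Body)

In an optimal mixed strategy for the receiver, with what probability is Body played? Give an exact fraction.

9/19

Row minima: Forehand → 3, Backhand → -5; maximin = 3.
Column maxima: Wide → 12, Body → 5; minimax = 5.
3 ≠ 5, so there is no saddle point; optimal play is mixed.
Let the server play Forehand with probability p. Expected payoff against Wide: 3p + 12(1−p) = −9p + 12; against Body: 5p + (-5)(1−p) = 10p − 5.
Setting these equal: −9p + 12 = 10p − 5 ⇒ −19p = -17 ⇒ p = 17/19, and the value is (-9)·(17/19) + 12 = 75/19.
For the receiver: with q = P(Wide), equating Forehand's and Backhand's payoffs gives −2q + 5 = 17q − 5 ⇒ q = 10/19.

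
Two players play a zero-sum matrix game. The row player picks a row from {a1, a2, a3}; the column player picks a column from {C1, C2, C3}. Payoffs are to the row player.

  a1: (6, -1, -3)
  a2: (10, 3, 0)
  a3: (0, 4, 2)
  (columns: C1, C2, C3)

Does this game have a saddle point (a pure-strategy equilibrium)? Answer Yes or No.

Row minima: a1 → -3, a2 → 0, a3 → 0; maximin = 0.
Column maxima: C1 → 10, C2 → 4, C3 → 2; minimax = 2.
0 ≠ 2, so no pure-strategy equilibrium exists.

No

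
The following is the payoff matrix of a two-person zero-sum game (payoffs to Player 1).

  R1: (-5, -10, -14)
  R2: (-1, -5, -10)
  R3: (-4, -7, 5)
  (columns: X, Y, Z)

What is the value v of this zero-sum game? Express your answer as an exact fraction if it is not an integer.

-95/17

Row minima: R1 → -14, R2 → -10, R3 → -7; maximin = -7.
Column maxima: X → -1, Y → -5, Z → 5; minimax = -5.
-7 ≠ -5, so there is no saddle point; optimal play is mixed.
R1 is strictly dominated by R2, so Player 1 never plays it.
X is strictly dominated by Y (it gives Player 1 strictly more in every row), so Player 2 never plays it.
On the remaining 2×2 (R2, R3 vs Y, Z):
Let Player 1 play R2 with probability p. Expected payoff against Y: (-5)p + (-7)(1−p) = 2p − 7; against Z: (-10)p + 5(1−p) = −15p + 5.
Setting these equal: 2p − 7 = −15p + 5 ⇒ 17p = 12 ⇒ p = 12/17, and the value is (2)·(12/17) − 7 = -95/17.
For Player 2: with q = P(Y), equating R2's and R3's payoffs gives 5q − 10 = −12q + 5 ⇒ q = 15/17.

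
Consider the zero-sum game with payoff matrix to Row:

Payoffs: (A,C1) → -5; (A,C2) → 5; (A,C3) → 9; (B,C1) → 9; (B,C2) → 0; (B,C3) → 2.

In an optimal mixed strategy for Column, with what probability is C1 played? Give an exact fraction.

5/19

Row minima: A → -5, B → 0; maximin = 0.
Column maxima: C1 → 9, C2 → 5, C3 → 9; minimax = 5.
0 ≠ 5, so there is no saddle point; optimal play is mixed.
C3 is strictly dominated by C2 (it gives Row strictly more in every row), so Column never plays it.
On the remaining 2×2 (A, B vs C1, C2):
Let Row play A with probability p. Expected payoff against C1: (-5)p + 9(1−p) = −14p + 9; against C2: 5p + 0(1−p) = 5p.
Setting these equal: −14p + 9 = 5p ⇒ −19p = -9 ⇒ p = 9/19, and the value is (-14)·(9/19) + 9 = 45/19.
For Column: with q = P(C1), equating A's and B's payoffs gives −10q + 5 = 9q ⇒ q = 5/19.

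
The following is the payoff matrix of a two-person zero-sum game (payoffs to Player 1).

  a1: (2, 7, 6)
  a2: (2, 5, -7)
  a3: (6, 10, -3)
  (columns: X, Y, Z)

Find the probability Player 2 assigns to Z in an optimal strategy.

4/13

Row minima: a1 → 2, a2 → -7, a3 → -3; maximin = 2.
Column maxima: X → 6, Y → 10, Z → 6; minimax = 6.
2 ≠ 6, so there is no saddle point; optimal play is mixed.
a2 is strictly dominated by a3, so Player 1 never plays it.
Y is strictly dominated by X (it gives Player 1 strictly more in every row), so Player 2 never plays it.
On the remaining 2×2 (a1, a3 vs X, Z):
Let Player 1 play a1 with probability p. Expected payoff against X: 2p + 6(1−p) = −4p + 6; against Z: 6p + (-3)(1−p) = 9p − 3.
Setting these equal: −4p + 6 = 9p − 3 ⇒ −13p = -9 ⇒ p = 9/13, and the value is (-4)·(9/13) + 6 = 42/13.
For Player 2: with q = P(X), equating a1's and a3's payoffs gives −4q + 6 = 9q − 3 ⇒ q = 9/13.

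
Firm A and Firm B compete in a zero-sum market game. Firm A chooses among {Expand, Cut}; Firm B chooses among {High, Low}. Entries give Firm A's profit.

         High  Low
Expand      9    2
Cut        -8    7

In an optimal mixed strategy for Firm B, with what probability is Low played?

17/22

Row minima: Expand → 2, Cut → -8; maximin = 2.
Column maxima: High → 9, Low → 7; minimax = 7.
2 ≠ 7, so there is no saddle point; optimal play is mixed.
Let Firm A play Expand with probability p. Expected payoff against High: 9p + (-8)(1−p) = 17p − 8; against Low: 2p + 7(1−p) = −5p + 7.
Setting these equal: 17p − 8 = −5p + 7 ⇒ 22p = 15 ⇒ p = 15/22, and the value is (17)·(15/22) − 8 = 79/22.
For Firm B: with q = P(High), equating Expand's and Cut's payoffs gives 7q + 2 = −15q + 7 ⇒ q = 5/22.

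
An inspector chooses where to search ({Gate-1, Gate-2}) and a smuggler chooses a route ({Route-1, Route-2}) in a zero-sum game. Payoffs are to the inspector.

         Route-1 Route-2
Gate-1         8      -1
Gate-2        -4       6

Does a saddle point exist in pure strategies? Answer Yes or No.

Row minima: Gate-1 → -1, Gate-2 → -4; maximin = -1.
Column maxima: Route-1 → 8, Route-2 → 6; minimax = 6.
-1 ≠ 6, so no pure-strategy equilibrium exists.

No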